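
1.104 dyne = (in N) 1.104e-05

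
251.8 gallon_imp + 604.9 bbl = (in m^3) 97.32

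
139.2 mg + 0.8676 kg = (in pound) 1.913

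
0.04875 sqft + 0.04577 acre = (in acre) 0.04577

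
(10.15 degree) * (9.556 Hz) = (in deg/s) 96.99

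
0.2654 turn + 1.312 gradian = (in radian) 1.688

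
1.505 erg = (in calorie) 3.597e-08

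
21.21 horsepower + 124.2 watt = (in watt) 1.594e+04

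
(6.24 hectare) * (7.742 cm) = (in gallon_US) 1.276e+06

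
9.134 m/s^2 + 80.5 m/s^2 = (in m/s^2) 89.63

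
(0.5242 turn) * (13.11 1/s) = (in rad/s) 43.18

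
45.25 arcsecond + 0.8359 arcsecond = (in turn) 3.556e-05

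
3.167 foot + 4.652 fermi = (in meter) 0.9653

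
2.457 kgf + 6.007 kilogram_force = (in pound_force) 18.66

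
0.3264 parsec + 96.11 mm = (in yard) 1.101e+16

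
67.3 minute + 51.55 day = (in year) 0.1414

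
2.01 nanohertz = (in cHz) 2.01e-07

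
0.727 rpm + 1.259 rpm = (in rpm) 1.986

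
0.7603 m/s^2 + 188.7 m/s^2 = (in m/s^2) 189.5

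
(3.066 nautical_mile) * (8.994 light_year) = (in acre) 1.194e+17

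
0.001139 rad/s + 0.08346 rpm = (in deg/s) 0.566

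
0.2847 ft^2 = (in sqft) 0.2847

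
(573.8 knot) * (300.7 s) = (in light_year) 9.382e-12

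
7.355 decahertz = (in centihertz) 7355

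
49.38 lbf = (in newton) 219.7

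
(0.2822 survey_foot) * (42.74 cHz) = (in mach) 0.000108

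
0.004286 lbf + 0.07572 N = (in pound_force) 0.02131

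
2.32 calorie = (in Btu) 0.0092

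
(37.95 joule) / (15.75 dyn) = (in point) 6.83e+08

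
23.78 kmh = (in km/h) 23.78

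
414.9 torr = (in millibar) 553.2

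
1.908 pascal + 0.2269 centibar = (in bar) 0.002288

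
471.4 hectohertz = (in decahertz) 4714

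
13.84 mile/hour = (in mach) 0.01817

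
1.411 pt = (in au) 3.327e-15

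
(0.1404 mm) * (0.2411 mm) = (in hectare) 3.385e-12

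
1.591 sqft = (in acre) 3.652e-05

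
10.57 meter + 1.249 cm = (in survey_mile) 0.006576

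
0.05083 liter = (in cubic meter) 5.083e-05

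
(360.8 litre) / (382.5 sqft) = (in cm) 1.015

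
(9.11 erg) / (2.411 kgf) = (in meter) 3.853e-08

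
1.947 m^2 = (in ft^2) 20.96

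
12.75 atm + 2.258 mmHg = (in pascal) 1.292e+06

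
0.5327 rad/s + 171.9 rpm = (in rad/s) 18.53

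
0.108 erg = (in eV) 6.741e+10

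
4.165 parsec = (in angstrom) 1.285e+27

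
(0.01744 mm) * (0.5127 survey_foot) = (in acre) 6.735e-10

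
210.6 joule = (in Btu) 0.1996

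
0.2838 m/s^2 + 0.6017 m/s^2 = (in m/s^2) 0.8855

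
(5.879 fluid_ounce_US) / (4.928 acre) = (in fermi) 8.718e+06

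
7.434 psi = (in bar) 0.5126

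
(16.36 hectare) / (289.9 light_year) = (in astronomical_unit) 3.987e-25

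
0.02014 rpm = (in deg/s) 0.1208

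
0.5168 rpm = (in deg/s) 3.101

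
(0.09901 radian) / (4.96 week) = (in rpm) 3.152e-07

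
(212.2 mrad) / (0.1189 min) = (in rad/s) 0.02974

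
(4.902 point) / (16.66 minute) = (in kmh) 6.228e-06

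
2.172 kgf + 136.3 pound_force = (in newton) 627.6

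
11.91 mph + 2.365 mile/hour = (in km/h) 22.97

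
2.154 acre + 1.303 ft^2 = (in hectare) 0.8717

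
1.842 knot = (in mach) 0.002783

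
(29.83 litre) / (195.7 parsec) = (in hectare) 4.94e-25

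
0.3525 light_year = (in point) 9.453e+18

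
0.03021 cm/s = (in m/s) 0.0003021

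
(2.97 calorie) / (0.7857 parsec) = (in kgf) 5.227e-17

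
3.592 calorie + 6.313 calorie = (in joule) 41.44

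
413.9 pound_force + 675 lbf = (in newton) 4844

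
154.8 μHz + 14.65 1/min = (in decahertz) 0.02443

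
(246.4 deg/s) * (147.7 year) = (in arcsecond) 4.132e+15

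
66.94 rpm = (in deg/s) 401.6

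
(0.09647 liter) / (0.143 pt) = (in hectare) 0.0001912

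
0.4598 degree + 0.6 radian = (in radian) 0.608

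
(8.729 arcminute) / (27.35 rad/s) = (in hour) 2.579e-08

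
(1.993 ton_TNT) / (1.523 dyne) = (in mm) 5.475e+17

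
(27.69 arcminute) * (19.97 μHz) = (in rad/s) 1.609e-07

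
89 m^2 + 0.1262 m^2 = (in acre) 0.02202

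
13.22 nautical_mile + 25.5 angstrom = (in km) 24.48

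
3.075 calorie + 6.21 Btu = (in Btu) 6.222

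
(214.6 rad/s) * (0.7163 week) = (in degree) 5.327e+09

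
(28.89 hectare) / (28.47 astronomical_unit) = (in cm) 6.783e-06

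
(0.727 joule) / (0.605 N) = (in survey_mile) 0.0007467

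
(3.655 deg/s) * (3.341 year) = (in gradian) 4.279e+08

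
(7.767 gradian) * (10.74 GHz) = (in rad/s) 1.31e+09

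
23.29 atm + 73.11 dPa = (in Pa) 2.36e+06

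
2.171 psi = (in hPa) 149.7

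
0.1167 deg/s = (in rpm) 0.01945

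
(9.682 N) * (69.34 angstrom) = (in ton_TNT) 1.605e-17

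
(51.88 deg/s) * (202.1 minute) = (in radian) 1.098e+04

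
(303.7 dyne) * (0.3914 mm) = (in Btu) 1.127e-09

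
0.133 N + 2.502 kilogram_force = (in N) 24.67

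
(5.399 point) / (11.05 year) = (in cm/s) 5.466e-10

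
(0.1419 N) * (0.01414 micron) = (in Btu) 1.902e-12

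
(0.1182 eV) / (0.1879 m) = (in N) 1.008e-19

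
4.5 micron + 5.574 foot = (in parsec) 5.506e-17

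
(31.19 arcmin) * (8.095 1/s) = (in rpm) 0.7013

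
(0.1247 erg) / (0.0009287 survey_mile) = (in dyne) 0.0008343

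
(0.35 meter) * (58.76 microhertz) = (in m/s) 2.057e-05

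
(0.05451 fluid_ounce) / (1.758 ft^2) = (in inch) 0.0003886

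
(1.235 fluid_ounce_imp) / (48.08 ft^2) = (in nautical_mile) 4.242e-09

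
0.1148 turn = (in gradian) 45.92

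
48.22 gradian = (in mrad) 757.4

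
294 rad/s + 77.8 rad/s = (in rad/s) 371.8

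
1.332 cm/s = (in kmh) 0.04795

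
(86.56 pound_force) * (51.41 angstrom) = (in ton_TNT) 4.731e-16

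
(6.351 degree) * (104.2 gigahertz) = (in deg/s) 6.618e+11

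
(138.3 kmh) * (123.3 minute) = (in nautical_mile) 153.5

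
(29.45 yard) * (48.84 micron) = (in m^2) 0.001315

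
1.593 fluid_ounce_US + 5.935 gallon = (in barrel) 0.1416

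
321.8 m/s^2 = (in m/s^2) 321.8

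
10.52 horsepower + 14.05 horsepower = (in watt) 1.832e+04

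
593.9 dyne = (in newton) 0.005939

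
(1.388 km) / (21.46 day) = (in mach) 2.199e-06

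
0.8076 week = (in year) 0.01549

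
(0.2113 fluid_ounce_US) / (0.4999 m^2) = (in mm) 0.0125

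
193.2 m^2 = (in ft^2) 2080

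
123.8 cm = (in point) 3509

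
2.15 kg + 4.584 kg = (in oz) 237.5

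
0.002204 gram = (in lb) 4.859e-06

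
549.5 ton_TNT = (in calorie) 5.495e+11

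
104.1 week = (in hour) 1.749e+04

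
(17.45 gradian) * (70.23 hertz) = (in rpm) 183.8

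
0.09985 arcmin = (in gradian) 0.001849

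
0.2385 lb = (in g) 108.2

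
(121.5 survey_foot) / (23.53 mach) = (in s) 0.004622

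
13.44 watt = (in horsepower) 0.01802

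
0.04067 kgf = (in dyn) 3.988e+04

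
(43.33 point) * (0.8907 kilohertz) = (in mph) 30.46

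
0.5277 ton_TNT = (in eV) 1.378e+28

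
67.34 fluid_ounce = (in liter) 1.991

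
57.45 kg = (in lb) 126.7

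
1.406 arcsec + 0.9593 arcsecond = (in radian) 1.147e-05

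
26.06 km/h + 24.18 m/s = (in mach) 0.09227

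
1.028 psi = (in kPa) 7.088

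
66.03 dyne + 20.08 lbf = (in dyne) 8.932e+06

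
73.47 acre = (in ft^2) 3.2e+06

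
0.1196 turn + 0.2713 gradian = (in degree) 43.3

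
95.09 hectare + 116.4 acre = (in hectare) 142.2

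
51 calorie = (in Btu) 0.2022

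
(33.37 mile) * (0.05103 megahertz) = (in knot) 5.327e+09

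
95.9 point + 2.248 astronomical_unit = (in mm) 3.363e+14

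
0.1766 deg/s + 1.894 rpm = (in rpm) 1.923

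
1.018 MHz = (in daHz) 1.018e+05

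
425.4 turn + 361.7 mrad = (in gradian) 1.702e+05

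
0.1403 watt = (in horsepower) 0.0001881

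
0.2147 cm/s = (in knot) 0.004173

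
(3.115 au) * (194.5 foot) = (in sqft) 2.974e+14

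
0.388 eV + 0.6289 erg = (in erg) 0.6289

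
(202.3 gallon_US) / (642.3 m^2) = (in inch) 0.04694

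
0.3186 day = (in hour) 7.646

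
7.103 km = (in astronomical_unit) 4.748e-08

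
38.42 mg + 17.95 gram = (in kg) 0.01799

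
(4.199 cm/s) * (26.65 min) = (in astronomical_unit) 4.488e-10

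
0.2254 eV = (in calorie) 8.631e-21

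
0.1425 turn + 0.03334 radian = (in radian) 0.9287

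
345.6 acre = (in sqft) 1.505e+07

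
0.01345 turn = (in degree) 4.842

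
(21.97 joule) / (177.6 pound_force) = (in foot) 0.09124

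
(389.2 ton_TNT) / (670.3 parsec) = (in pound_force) 1.77e-08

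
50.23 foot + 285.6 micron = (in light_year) 1.618e-15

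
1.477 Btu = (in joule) 1558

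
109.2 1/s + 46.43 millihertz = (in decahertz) 10.92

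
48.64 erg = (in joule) 4.864e-06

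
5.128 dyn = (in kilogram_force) 5.229e-06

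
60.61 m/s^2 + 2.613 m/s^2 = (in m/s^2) 63.22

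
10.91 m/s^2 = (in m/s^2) 10.91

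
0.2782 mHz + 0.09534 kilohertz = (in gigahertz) 9.534e-08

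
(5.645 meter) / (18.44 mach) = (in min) 1.498e-05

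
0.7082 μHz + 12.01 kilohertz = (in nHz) 1.201e+13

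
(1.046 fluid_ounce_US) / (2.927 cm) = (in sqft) 0.01138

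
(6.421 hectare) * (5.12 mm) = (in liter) 3.288e+05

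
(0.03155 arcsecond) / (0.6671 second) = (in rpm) 2.19e-06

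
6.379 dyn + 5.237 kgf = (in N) 51.36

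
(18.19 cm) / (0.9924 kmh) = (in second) 0.6599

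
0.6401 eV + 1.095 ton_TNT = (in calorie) 1.095e+09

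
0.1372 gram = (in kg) 0.0001372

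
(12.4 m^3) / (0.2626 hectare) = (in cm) 0.4722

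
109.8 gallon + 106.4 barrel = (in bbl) 109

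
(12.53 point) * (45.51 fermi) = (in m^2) 2.012e-16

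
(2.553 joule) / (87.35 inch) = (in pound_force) 0.2587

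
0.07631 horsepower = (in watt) 56.9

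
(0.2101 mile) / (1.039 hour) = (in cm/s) 9.04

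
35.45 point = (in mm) 12.51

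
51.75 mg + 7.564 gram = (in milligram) 7616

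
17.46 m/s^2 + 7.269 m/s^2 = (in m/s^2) 24.73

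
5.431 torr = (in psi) 0.105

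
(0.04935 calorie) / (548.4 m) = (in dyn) 37.65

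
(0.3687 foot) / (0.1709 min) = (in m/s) 0.01096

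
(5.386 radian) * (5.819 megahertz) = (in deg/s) 1.796e+09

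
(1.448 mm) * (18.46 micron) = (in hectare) 2.673e-12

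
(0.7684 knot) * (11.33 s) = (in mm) 4479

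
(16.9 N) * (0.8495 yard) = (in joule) 13.13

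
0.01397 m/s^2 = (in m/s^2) 0.01397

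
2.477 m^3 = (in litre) 2477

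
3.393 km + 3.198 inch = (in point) 9.618e+06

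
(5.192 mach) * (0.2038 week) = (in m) 2.179e+08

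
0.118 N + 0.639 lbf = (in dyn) 2.96e+05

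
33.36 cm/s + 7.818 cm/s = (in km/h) 1.482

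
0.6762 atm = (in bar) 0.6852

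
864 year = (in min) 4.541e+08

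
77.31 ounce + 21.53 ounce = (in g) 2802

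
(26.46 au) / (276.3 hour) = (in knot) 7.736e+06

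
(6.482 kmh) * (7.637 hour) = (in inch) 1.949e+06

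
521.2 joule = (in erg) 5.212e+09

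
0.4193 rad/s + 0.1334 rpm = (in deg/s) 24.82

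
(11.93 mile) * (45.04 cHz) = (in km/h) 3.113e+04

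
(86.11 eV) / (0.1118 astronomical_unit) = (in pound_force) 1.854e-28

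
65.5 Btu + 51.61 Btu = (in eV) 7.712e+23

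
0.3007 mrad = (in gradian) 0.01914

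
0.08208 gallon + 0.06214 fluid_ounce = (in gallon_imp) 0.06875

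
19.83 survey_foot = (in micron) 6.044e+06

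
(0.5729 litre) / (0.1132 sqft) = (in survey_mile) 3.385e-05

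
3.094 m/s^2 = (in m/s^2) 3.094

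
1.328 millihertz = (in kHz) 1.328e-06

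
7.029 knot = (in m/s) 3.616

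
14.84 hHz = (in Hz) 1484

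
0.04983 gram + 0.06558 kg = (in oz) 2.315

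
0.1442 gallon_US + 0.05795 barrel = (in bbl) 0.06138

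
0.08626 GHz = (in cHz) 8.626e+09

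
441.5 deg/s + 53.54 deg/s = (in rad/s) 8.64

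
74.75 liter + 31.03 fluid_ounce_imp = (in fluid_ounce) 2557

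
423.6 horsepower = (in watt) 3.159e+05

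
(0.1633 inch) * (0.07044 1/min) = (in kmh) 1.753e-05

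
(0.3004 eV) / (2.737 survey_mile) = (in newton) 1.093e-23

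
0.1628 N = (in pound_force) 0.0366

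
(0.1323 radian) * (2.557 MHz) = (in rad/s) 3.383e+05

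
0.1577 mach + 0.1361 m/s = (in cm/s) 5383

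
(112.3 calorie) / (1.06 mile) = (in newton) 0.2754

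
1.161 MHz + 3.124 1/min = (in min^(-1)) 6.966e+07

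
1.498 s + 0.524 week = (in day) 3.668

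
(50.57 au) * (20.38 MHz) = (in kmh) 5.55e+20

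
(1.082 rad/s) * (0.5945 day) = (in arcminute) 1.911e+08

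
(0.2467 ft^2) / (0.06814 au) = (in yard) 2.459e-12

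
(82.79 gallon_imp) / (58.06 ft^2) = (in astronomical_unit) 4.664e-13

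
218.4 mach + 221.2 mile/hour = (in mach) 218.7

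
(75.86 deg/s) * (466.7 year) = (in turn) 3.101e+09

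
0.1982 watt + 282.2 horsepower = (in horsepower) 282.2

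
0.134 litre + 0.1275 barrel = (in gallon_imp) 4.488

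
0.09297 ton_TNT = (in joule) 3.89e+08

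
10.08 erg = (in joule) 1.008e-06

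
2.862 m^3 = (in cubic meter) 2.862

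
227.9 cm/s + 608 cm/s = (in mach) 0.02455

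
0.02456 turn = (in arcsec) 3.183e+04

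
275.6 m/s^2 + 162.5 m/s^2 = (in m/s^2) 438.1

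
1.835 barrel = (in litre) 291.7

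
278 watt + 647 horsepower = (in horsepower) 647.4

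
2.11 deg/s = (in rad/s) 0.03683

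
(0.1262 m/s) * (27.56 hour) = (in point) 3.549e+07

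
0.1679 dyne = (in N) 1.679e-06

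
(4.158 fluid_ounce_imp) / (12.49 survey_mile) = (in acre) 1.452e-12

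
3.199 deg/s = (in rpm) 0.5332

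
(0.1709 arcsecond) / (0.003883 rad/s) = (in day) 2.47e-09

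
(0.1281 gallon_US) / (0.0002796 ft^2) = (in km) 0.01867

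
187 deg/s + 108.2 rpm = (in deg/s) 836.2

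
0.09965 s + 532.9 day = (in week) 76.13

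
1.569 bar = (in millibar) 1569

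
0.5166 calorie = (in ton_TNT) 5.166e-10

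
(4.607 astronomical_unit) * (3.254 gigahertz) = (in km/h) 8.074e+21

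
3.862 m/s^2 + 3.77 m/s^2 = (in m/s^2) 7.632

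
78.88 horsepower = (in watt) 5.882e+04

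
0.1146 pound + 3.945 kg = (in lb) 8.812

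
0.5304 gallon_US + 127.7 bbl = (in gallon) 5364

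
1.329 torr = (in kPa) 0.1772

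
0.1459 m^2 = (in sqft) 1.57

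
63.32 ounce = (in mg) 1.795e+06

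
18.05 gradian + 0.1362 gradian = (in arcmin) 982.1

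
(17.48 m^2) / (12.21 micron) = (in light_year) 1.513e-10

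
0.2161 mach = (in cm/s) 7358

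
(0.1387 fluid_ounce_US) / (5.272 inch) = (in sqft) 0.0003297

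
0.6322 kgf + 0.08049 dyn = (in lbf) 1.394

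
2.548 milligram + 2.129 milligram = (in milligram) 4.677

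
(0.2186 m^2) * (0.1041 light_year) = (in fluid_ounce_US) 7.28e+18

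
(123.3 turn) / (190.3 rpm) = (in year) 1.233e-06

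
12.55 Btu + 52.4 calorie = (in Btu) 12.76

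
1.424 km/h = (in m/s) 0.3956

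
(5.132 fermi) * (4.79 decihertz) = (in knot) 4.778e-15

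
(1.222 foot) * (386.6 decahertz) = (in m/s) 1440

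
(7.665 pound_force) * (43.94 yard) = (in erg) 1.37e+10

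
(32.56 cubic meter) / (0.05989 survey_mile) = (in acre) 8.348e-05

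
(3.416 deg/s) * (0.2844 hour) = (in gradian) 3886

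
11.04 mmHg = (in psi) 0.2135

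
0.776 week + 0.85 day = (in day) 6.282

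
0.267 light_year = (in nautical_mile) 1.364e+12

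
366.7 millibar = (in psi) 5.319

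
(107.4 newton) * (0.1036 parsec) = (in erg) 3.433e+24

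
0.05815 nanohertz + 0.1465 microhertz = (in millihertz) 0.0001466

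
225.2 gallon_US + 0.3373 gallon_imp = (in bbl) 5.372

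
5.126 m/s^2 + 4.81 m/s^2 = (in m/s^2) 9.936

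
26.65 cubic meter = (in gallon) 7040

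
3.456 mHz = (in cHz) 0.3456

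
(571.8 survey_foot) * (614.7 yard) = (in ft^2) 1.054e+06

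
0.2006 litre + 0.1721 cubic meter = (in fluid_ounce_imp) 6064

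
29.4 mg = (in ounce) 0.001037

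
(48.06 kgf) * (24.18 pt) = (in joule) 4.02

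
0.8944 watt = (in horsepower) 0.001199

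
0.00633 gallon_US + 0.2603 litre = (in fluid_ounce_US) 9.612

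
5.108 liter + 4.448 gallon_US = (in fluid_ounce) 742.1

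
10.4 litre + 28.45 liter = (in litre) 38.85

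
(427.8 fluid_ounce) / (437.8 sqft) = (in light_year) 3.288e-20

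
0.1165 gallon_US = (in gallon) 0.1165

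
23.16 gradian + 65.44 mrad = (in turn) 0.06832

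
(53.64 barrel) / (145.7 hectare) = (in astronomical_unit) 3.913e-17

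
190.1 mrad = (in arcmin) 653.5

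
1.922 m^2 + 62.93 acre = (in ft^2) 2.741e+06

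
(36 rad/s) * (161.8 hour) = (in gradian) 1.335e+09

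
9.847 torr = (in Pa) 1313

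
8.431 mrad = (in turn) 0.001342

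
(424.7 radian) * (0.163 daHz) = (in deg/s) 3.966e+04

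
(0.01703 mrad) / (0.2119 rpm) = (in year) 2.434e-11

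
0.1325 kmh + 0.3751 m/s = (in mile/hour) 0.9214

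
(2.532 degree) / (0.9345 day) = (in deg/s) 3.136e-05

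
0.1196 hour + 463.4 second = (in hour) 0.2483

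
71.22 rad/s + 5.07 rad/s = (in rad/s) 76.29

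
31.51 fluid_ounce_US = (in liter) 0.9319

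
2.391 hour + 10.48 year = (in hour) 9.181e+04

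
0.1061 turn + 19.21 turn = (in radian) 121.4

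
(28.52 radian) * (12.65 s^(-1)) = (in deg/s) 2.067e+04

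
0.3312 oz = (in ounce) 0.3312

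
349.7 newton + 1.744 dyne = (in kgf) 35.66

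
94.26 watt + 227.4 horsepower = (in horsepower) 227.5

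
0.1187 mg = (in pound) 2.617e-07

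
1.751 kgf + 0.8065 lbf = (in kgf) 2.117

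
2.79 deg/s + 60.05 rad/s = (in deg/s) 3443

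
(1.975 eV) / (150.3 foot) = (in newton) 6.907e-21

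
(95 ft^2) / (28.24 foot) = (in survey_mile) 0.0006371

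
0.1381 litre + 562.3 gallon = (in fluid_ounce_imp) 7.492e+04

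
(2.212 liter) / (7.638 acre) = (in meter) 7.156e-08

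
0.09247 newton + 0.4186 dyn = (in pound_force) 0.02079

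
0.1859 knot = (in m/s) 0.09564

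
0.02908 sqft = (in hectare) 2.702e-07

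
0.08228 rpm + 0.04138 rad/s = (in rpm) 0.4774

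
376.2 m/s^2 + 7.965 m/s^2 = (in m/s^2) 384.2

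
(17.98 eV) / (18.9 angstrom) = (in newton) 1.524e-09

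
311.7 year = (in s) 9.83e+09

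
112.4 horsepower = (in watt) 8.382e+04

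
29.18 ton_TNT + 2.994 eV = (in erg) 1.221e+18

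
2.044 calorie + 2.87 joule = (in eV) 7.129e+19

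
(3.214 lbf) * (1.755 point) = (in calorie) 0.002116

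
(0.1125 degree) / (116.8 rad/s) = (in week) 2.78e-11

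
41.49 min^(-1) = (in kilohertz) 0.0006915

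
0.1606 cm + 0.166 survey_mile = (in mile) 0.166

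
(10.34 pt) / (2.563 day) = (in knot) 3.202e-08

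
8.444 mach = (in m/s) 2875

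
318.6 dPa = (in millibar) 0.3186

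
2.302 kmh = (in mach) 0.001878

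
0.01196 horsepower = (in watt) 8.919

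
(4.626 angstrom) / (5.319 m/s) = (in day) 1.007e-15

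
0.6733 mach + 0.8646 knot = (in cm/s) 2.297e+04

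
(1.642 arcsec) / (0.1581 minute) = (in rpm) 8.014e-06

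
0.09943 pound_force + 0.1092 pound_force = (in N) 0.928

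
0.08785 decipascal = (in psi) 1.274e-06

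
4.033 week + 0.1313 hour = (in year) 0.07736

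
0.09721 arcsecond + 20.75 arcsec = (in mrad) 0.1011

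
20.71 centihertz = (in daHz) 0.02071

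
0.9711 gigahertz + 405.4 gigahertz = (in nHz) 4.064e+20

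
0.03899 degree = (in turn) 0.0001083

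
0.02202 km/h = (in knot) 0.01189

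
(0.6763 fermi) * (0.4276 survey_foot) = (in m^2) 8.814e-17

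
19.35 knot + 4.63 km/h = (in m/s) 11.24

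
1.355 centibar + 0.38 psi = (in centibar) 3.975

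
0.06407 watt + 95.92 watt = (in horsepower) 0.1287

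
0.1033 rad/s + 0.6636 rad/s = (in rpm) 7.323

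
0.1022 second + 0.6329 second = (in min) 0.01225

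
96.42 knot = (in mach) 0.1457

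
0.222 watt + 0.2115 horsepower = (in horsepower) 0.2118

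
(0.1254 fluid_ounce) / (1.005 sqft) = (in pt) 0.1126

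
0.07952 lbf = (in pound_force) 0.07952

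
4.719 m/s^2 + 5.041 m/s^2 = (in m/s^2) 9.76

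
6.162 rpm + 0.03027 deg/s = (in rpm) 6.167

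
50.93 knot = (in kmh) 94.32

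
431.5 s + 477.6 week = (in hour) 8.024e+04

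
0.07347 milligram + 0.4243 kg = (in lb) 0.9354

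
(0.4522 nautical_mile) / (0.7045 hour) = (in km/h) 1.189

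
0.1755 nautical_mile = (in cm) 3.25e+04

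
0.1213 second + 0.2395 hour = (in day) 0.009981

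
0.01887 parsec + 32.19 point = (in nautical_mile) 3.144e+11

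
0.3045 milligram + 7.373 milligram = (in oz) 0.0002708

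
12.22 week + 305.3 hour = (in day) 98.26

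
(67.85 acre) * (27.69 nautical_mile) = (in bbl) 8.857e+10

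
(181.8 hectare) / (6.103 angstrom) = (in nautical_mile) 1.608e+12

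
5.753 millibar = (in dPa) 5753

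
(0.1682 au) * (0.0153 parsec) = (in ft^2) 1.279e+26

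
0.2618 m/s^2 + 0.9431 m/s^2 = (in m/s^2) 1.205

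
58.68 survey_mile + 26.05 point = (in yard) 1.033e+05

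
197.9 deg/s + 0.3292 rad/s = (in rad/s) 3.783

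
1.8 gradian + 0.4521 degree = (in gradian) 2.302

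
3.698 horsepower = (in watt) 2758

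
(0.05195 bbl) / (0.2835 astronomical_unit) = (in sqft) 2.096e-12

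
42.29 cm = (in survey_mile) 0.0002628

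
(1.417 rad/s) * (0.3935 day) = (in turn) 7667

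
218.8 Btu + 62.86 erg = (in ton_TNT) 5.517e-05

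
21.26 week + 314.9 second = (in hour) 3572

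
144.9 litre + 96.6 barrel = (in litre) 1.55e+04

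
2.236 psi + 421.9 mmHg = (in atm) 0.7073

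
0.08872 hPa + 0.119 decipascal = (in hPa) 0.08884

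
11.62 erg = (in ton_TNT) 2.777e-16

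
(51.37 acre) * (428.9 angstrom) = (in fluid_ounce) 301.5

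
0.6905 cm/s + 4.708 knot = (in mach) 0.007133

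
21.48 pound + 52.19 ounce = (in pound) 24.74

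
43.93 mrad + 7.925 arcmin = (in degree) 2.649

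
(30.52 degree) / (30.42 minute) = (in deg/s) 0.01672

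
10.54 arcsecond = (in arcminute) 0.1757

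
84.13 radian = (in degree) 4820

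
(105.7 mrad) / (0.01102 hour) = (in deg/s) 0.1527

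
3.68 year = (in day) 1343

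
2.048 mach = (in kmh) 2510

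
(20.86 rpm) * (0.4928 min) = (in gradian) 4112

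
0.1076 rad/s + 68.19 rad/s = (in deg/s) 3913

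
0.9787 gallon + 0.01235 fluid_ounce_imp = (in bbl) 0.0233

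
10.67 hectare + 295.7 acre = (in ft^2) 1.403e+07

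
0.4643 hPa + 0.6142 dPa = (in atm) 0.0004588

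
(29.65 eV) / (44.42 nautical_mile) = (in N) 5.775e-23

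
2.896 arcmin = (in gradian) 0.05363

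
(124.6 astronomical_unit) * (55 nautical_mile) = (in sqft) 2.044e+19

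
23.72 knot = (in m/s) 12.2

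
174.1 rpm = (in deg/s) 1045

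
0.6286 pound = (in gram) 285.1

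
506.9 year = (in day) 1.85e+05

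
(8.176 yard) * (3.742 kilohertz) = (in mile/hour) 6.258e+04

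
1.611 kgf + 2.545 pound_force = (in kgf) 2.765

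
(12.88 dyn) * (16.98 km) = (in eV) 1.365e+19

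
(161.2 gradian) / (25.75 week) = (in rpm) 1.553e-06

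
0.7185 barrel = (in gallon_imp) 25.13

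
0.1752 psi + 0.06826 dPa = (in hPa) 12.08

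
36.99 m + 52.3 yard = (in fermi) 8.481e+16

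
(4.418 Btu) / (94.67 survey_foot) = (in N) 161.5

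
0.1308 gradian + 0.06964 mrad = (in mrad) 2.124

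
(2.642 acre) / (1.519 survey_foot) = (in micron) 2.309e+10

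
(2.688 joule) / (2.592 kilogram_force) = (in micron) 1.057e+05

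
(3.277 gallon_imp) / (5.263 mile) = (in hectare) 1.759e-10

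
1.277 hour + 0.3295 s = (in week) 0.007602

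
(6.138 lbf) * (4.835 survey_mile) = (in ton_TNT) 5.078e-05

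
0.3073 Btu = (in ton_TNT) 7.749e-08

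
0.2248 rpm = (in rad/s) 0.02354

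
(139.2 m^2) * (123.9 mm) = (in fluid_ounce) 5.832e+05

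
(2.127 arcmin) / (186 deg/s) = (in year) 6.044e-12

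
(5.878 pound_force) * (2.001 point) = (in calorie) 0.004411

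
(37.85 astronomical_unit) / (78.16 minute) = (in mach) 3.546e+06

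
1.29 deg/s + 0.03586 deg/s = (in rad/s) 0.02314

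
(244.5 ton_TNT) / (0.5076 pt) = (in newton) 5.713e+15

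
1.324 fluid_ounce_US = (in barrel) 0.0002463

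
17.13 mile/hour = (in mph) 17.13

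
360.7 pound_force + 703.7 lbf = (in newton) 4735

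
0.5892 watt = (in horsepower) 0.0007901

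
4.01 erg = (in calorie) 9.584e-08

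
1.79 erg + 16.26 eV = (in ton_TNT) 4.278e-17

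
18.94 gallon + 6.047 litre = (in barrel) 0.489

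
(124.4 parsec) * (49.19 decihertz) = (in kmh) 6.798e+19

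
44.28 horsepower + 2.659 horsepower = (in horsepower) 46.94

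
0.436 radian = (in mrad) 436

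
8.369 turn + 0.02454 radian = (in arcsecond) 1.085e+07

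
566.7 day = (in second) 4.896e+07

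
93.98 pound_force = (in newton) 418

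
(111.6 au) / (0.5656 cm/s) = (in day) 3.416e+10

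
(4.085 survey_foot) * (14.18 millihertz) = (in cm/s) 1.766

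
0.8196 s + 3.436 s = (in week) 7.036e-06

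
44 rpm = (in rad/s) 4.608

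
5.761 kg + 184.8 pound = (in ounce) 3160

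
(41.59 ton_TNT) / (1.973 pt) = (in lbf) 5.62e+13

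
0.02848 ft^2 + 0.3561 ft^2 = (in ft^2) 0.3846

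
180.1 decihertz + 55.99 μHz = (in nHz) 1.801e+10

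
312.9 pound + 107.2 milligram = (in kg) 141.9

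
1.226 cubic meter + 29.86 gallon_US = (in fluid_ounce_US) 4.528e+04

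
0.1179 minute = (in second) 7.074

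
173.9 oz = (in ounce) 173.9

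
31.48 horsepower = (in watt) 2.347e+04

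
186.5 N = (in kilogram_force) 19.02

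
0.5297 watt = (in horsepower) 0.0007103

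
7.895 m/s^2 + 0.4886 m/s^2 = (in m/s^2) 8.384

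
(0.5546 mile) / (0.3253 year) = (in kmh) 0.0003132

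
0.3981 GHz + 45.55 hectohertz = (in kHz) 3.981e+05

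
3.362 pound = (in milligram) 1.525e+06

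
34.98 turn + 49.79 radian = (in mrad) 2.696e+05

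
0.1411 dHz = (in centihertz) 1.411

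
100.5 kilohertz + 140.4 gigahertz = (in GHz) 140.4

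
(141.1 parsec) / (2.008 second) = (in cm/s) 2.168e+20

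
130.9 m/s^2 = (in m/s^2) 130.9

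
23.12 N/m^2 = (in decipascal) 231.2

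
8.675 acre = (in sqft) 3.779e+05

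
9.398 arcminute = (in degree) 0.1566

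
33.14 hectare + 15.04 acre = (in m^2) 3.923e+05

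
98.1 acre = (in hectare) 39.7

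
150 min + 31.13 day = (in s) 2.699e+06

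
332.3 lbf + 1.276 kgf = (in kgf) 152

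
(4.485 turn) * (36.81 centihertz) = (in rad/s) 10.37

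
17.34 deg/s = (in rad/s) 0.3026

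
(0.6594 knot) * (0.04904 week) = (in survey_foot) 3.301e+04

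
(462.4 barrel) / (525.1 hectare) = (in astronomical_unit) 9.359e-17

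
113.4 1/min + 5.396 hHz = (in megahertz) 0.0005415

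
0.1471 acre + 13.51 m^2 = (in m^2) 608.8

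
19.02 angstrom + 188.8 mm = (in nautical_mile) 0.0001019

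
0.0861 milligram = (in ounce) 3.037e-06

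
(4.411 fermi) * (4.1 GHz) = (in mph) 4.046e-05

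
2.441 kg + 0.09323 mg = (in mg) 2.441e+06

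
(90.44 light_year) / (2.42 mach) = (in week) 1.717e+09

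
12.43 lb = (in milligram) 5.638e+06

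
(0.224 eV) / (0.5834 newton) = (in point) 1.744e-16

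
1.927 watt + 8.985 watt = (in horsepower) 0.01463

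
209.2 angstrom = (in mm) 2.092e-05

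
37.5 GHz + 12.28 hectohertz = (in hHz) 3.75e+08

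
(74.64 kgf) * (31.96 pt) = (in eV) 5.151e+19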